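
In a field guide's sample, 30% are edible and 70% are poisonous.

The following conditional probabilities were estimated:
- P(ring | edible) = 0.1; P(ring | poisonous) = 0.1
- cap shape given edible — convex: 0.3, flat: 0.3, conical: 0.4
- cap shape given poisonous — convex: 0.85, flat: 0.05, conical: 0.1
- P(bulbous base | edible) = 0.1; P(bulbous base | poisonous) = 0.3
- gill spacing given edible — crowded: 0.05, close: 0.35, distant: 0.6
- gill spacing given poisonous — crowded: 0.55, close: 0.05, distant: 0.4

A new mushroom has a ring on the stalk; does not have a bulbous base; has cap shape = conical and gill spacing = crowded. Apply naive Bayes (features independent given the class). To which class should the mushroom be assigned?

poisonous

edible: 0.3 × 0.1 × 0.4 × (1−0.1) × 0.05 = 0.00054
poisonous: 0.7 × 0.1 × 0.1 × (1−0.3) × 0.55 = 0.002695
Highest score → poisonous.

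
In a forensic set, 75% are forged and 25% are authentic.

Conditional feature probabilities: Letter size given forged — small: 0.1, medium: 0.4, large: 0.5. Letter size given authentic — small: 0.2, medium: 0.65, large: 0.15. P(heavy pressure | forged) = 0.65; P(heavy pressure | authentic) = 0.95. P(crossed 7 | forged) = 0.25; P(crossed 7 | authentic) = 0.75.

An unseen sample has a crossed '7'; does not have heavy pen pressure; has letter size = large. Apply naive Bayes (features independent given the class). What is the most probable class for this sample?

forged

forged: 0.75 × 0.5 × (1−0.65) × 0.25 = 0.0328125
authentic: 0.25 × 0.15 × (1−0.95) × 0.75 = 0.00140625
Highest score → forged.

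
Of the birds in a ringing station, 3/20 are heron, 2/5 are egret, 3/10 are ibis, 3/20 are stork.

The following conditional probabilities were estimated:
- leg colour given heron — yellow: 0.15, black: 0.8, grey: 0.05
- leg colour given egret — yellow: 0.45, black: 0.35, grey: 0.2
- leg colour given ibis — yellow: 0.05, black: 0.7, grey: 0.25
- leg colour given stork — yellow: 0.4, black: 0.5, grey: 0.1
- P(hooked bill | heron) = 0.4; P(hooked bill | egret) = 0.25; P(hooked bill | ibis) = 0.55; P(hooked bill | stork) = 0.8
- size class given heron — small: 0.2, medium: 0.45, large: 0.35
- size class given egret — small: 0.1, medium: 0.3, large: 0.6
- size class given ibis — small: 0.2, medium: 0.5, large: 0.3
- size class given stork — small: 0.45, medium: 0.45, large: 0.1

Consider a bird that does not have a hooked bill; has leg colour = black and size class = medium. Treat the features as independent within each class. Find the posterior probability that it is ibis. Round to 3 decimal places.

heron: 0.15 × 0.8 × (1−0.4) × 0.45 = 0.0324
egret: 0.4 × 0.35 × (1−0.25) × 0.3 = 0.0315
ibis: 0.3 × 0.7 × (1−0.55) × 0.5 = 0.04725
stork: 0.15 × 0.5 × (1−0.8) × 0.45 = 0.00675
P(ibis | x) = 0.04725 / 0.1179 ≈ 0.401

0.401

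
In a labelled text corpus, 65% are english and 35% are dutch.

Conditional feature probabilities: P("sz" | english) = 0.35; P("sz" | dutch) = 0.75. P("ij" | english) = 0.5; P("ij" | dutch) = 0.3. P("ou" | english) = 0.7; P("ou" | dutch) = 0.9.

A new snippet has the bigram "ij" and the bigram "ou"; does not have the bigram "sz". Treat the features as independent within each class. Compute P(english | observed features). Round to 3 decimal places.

0.862

english: 0.65 × (1−0.35) × 0.5 × 0.7 = 0.147875
dutch: 0.35 × (1−0.75) × 0.3 × 0.9 = 0.023625
P(english | x) = 0.147875 / 0.1715 ≈ 0.862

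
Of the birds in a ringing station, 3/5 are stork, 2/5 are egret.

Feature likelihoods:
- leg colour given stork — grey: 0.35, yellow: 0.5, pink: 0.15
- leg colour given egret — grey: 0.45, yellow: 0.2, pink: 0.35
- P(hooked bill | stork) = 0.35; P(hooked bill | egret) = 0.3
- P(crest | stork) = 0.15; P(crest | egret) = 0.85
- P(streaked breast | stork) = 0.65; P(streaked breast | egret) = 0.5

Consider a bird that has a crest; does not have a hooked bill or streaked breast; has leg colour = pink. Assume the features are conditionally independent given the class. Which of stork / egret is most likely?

stork: 0.6 × 0.15 × (1−0.35) × 0.15 × (1−0.65) = 0.00307125
egret: 0.4 × 0.35 × (1−0.3) × 0.85 × (1−0.5) = 0.04165
Highest score → egret.

egret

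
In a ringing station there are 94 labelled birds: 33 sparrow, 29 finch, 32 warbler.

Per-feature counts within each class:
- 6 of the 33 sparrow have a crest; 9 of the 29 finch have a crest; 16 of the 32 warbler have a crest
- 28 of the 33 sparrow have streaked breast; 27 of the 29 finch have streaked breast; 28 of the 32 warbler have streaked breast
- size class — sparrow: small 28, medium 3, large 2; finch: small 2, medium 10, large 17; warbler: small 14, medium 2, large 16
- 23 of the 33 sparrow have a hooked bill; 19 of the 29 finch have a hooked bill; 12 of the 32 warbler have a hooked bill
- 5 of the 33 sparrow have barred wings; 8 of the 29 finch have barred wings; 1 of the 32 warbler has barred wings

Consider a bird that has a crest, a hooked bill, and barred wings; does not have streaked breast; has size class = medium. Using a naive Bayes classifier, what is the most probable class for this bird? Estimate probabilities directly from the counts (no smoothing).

sparrow: (33/94) × (6/33) × (5/33) × (3/33) × (23/33) × (5/33) ≈ 0.0000928446
finch: (29/94) × (9/29) × (2/29) × (10/29) × (19/29) × (8/29) ≈ 0.000411525
warbler: (32/94) × (16/32) × (4/32) × (2/32) × (12/32) × (1/32) ≈ 0.0000155834
Highest score → finch.

finch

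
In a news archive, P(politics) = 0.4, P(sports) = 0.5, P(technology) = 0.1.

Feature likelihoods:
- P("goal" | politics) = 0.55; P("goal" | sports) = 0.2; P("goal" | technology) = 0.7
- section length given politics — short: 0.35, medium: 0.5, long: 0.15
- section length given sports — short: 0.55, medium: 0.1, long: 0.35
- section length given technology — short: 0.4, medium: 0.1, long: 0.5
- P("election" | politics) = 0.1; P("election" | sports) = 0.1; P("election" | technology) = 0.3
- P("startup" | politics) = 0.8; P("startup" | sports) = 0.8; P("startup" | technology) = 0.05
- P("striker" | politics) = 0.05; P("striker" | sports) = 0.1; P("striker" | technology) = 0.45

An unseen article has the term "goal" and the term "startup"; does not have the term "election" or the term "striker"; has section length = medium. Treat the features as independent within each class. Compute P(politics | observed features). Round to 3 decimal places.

politics: 0.4 × 0.55 × 0.5 × (1−0.1) × 0.8 × (1−0.05) = 0.07524
sports: 0.5 × 0.2 × 0.1 × (1−0.1) × 0.8 × (1−0.1) = 0.00648
technology: 0.1 × 0.7 × 0.1 × (1−0.3) × 0.05 × (1−0.45) = 0.00013475
P(politics | x) = 0.07524 / 0.08185475 ≈ 0.919

0.919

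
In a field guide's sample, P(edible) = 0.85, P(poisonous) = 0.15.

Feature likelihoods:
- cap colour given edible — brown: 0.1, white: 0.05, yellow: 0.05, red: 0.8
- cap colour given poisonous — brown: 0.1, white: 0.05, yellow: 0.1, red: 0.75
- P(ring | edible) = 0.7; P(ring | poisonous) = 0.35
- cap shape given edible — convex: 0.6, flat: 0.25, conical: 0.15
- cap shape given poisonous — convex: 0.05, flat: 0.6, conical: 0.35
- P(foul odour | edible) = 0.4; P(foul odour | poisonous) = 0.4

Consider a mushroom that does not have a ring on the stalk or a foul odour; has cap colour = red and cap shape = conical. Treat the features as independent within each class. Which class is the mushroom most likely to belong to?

edible

edible: 0.85 × 0.8 × (1−0.7) × 0.15 × (1−0.4) = 0.01836
poisonous: 0.15 × 0.75 × (1−0.35) × 0.35 × (1−0.4) = 0.01535625
Highest score → edible.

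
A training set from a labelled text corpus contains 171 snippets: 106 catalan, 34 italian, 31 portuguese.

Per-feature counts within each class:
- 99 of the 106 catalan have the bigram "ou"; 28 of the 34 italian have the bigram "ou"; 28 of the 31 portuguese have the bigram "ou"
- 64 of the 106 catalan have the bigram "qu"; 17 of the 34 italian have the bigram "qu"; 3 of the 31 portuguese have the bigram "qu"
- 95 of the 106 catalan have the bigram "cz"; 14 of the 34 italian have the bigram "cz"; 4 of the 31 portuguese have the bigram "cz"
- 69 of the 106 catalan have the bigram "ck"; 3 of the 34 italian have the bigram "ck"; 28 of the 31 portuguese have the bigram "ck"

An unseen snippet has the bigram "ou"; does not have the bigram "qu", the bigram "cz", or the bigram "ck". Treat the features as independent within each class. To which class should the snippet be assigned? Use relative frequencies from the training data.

italian

catalan: (106/171) × (99/106) × (42/106) × (11/106) × (37/106) ≈ 0.00830931
italian: (34/171) × (28/34) × (17/34) × (20/34) × (31/34) ≈ 0.0439102
portuguese: (31/171) × (28/31) × (28/31) × (27/31) × (3/31) ≈ 0.0124658
Highest score → italian.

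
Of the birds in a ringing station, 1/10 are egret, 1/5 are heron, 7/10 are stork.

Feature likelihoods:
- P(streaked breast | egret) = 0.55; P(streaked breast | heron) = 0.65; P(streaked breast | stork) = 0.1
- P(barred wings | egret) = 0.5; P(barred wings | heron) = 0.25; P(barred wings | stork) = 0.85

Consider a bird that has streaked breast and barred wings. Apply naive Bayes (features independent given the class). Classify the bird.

stork

egret: 0.1 × 0.55 × 0.5 = 0.0275
heron: 0.2 × 0.65 × 0.25 = 0.0325
stork: 0.7 × 0.1 × 0.85 = 0.0595
Highest score → stork.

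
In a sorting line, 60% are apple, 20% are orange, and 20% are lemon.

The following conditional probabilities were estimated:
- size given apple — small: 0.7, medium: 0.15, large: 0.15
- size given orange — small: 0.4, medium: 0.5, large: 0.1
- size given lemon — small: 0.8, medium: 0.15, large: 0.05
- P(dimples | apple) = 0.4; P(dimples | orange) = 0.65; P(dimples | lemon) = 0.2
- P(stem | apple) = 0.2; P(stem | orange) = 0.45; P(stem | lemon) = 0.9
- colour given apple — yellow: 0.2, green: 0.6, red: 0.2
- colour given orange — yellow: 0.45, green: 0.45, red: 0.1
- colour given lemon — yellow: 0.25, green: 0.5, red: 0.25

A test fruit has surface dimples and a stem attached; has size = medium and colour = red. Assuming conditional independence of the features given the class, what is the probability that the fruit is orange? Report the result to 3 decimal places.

0.512

apple: 0.6 × 0.15 × 0.4 × 0.2 × 0.2 = 0.00144
orange: 0.2 × 0.5 × 0.65 × 0.45 × 0.1 = 0.002925
lemon: 0.2 × 0.15 × 0.2 × 0.9 × 0.25 = 0.00135
P(orange | x) = 0.002925 / 0.005715 ≈ 0.512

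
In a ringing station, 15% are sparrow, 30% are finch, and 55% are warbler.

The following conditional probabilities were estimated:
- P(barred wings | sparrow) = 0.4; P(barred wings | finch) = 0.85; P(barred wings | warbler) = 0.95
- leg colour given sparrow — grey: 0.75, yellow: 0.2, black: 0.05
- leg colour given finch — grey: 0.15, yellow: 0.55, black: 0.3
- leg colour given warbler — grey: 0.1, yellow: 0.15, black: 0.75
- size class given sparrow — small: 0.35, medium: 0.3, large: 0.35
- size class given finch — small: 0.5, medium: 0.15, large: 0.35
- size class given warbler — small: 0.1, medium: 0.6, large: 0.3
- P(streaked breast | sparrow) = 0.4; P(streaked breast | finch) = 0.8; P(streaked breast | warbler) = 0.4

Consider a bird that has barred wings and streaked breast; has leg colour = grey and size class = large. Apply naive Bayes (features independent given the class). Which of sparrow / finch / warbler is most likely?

finch

sparrow: 0.15 × 0.4 × 0.75 × 0.35 × 0.4 = 0.0063
finch: 0.3 × 0.85 × 0.15 × 0.35 × 0.8 = 0.01071
warbler: 0.55 × 0.95 × 0.1 × 0.3 × 0.4 = 0.00627
Highest score → finch.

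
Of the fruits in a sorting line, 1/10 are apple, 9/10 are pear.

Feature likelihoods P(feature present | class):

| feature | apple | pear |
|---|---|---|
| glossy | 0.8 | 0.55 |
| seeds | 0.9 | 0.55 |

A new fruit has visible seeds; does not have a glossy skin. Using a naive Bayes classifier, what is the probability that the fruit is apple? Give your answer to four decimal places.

0.0748

apple: 0.1 × (1−0.8) × 0.9 = 0.018
pear: 0.9 × (1−0.55) × 0.55 = 0.22275
P(apple | x) = 0.018 / 0.24075 ≈ 0.0748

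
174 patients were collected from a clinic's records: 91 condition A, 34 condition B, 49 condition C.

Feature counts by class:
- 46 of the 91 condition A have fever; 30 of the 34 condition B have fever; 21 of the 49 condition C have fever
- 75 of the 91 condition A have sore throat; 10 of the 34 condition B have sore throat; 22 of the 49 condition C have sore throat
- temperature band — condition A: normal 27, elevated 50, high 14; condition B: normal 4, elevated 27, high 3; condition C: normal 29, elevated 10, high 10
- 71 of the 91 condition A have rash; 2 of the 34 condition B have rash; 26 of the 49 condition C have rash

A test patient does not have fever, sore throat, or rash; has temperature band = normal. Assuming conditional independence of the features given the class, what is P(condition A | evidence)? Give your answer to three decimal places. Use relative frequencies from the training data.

0.101

condition A: (91/174) × (45/91) × (16/91) × (27/91) × (20/91) ≈ 0.00296519
condition B: (34/174) × (4/34) × (24/34) × (4/34) × (32/34) ≈ 0.00179678
condition C: (49/174) × (28/49) × (27/49) × (29/49) × (23/49) ≈ 0.0246326
P(condition A | x) = 0.00296519 / 0.02939457 ≈ 0.101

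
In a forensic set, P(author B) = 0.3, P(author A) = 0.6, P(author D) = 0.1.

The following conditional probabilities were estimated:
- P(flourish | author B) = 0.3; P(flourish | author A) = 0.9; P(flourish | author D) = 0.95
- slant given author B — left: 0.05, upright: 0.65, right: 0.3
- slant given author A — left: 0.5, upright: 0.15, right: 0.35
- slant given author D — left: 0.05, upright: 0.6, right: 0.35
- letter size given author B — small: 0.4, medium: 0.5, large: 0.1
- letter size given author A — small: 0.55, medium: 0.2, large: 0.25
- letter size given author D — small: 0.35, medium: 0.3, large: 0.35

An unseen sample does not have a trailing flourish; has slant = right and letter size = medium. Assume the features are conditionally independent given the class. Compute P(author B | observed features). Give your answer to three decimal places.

author B: 0.3 × (1−0.3) × 0.3 × 0.5 = 0.0315
author A: 0.6 × (1−0.9) × 0.35 × 0.2 = 0.0042
author D: 0.1 × (1−0.95) × 0.35 × 0.3 = 0.000525
P(author B | x) = 0.0315 / 0.036225 ≈ 0.870

0.870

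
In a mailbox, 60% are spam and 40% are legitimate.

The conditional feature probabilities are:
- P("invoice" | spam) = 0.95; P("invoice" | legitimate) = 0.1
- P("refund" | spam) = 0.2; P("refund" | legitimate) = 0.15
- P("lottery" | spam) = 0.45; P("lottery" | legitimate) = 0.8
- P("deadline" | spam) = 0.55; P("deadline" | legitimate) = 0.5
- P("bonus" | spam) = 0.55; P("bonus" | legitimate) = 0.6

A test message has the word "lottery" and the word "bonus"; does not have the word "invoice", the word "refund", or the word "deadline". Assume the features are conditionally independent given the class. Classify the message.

spam: 0.6 × (1−0.95) × (1−0.2) × 0.45 × (1−0.55) × 0.55 = 0.002673
legitimate: 0.4 × (1−0.1) × (1−0.15) × 0.8 × (1−0.5) × 0.6 = 0.07344
Highest score → legitimate.

legitimate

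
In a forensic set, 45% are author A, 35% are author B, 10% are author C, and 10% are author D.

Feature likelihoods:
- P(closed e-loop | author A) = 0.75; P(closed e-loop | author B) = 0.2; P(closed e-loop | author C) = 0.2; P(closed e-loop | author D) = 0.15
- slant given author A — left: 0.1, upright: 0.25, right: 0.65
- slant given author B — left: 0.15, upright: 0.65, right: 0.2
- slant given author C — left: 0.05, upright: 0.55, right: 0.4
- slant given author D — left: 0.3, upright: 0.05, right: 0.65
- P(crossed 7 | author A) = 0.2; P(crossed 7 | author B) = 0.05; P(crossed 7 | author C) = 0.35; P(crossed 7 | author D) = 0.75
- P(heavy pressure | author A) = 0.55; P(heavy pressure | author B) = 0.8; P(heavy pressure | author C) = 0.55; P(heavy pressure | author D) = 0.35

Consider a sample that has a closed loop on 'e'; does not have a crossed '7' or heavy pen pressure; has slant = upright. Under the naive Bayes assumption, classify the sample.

author A

author A: 0.45 × 0.75 × 0.25 × (1−0.2) × (1−0.55) = 0.030375
author B: 0.35 × 0.2 × 0.65 × (1−0.05) × (1−0.8) = 0.008645
author C: 0.1 × 0.2 × 0.55 × (1−0.35) × (1−0.55) = 0.0032175
author D: 0.1 × 0.15 × 0.05 × (1−0.75) × (1−0.35) = 0.000121875
Highest score → author A.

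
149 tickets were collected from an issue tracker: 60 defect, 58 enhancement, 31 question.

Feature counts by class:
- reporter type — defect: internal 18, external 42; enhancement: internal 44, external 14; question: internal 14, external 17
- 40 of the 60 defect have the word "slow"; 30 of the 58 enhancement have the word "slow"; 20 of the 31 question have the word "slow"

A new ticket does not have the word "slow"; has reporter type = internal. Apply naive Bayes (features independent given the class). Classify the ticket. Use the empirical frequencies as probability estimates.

enhancement

defect: (60/149) × (18/60) × (20/60) ≈ 0.0402685
enhancement: (58/149) × (44/58) × (28/58) ≈ 0.14256
question: (31/149) × (14/31) × (11/31) ≈ 0.0333405
Highest score → enhancement.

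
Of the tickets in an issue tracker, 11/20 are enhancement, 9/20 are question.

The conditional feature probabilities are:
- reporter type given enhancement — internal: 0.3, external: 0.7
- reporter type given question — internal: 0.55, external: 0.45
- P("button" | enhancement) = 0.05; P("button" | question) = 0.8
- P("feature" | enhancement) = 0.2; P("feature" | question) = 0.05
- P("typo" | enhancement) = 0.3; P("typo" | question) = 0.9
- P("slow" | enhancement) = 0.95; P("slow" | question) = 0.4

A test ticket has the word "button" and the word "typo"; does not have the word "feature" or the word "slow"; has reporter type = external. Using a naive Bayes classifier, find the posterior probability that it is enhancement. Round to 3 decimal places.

0.003

enhancement: 0.55 × 0.7 × 0.05 × (1−0.2) × 0.3 × (1−0.95) = 0.000231
question: 0.45 × 0.45 × 0.8 × (1−0.05) × 0.9 × (1−0.4) = 0.083106
P(enhancement | x) = 0.000231 / 0.083337 ≈ 0.003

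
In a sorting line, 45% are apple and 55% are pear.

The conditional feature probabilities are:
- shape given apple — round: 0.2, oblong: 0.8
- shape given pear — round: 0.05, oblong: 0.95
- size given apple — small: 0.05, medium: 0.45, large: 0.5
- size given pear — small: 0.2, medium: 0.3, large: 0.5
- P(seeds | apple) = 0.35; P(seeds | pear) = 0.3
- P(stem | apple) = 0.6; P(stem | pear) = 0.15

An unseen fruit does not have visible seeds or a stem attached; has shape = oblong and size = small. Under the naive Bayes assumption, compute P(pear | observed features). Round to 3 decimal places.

apple: 0.45 × 0.8 × 0.05 × (1−0.35) × (1−0.6) = 0.00468
pear: 0.55 × 0.95 × 0.2 × (1−0.3) × (1−0.15) = 0.0621775
P(pear | x) = 0.0621775 / 0.0668575 ≈ 0.930

0.930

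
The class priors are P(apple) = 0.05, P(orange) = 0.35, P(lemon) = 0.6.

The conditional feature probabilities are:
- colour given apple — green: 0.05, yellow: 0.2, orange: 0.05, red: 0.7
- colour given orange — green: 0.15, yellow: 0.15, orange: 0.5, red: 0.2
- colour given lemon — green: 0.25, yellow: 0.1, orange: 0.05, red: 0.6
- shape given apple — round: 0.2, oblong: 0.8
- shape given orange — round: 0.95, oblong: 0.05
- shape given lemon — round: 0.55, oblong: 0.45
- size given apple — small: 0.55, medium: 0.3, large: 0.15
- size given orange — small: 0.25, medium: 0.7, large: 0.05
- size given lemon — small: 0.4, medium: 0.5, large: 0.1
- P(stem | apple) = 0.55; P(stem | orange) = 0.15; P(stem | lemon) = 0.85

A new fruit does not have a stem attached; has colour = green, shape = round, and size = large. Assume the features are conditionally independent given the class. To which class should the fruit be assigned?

apple: 0.05 × 0.05 × 0.2 × 0.15 × (1−0.55) = 0.00003375
orange: 0.35 × 0.15 × 0.95 × 0.05 × (1−0.15) = 0.0021196875
lemon: 0.6 × 0.25 × 0.55 × 0.1 × (1−0.85) = 0.0012375
Highest score → orange.

orange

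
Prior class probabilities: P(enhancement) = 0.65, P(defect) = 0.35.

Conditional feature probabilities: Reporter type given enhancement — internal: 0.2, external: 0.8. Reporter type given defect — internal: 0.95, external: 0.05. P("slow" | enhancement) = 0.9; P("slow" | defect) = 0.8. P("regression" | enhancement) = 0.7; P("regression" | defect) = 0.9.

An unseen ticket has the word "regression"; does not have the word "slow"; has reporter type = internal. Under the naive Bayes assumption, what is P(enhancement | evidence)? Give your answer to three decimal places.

0.132

enhancement: 0.65 × 0.2 × (1−0.9) × 0.7 = 0.0091
defect: 0.35 × 0.95 × (1−0.8) × 0.9 = 0.05985
P(enhancement | x) = 0.0091 / 0.06895 ≈ 0.132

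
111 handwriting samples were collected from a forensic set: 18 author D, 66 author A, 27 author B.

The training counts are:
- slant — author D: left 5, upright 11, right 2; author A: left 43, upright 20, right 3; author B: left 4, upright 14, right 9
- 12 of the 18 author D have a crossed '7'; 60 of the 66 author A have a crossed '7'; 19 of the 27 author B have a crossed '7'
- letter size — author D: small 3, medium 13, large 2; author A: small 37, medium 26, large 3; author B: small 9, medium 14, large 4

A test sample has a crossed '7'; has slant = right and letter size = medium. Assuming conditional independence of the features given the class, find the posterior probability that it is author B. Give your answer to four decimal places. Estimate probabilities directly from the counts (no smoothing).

0.6171

author D: (18/111) × (2/18) × (12/18) × (13/18) ≈ 0.00867534
author A: (66/111) × (3/66) × (60/66) × (26/66) ≈ 0.0096791
author B: (27/111) × (9/27) × (19/27) × (14/27) ≈ 0.0295851
P(author B | x) = 0.0295851 / 0.04793954 ≈ 0.6171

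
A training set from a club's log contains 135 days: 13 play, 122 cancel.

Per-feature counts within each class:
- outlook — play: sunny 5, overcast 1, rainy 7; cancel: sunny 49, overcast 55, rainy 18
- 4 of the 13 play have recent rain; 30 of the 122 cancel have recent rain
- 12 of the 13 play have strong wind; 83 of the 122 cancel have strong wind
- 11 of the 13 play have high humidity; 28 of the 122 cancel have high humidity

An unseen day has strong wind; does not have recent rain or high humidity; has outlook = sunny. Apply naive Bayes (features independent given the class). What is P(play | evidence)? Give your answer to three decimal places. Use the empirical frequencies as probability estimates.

0.025

play: (13/135) × (5/13) × (9/13) × (12/13) × (2/13) ≈ 0.00364133
cancel: (122/135) × (49/122) × (92/122) × (83/122) × (94/122) ≈ 0.143475
P(play | x) = 0.00364133 / 0.14711633 ≈ 0.025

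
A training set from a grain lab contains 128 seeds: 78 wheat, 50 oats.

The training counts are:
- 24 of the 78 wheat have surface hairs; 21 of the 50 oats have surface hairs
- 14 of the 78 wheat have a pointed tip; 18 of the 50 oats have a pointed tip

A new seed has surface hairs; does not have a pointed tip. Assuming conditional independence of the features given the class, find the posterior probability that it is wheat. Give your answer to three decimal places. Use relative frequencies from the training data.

0.594

wheat: (78/128) × (24/78) × (64/78) ≈ 0.153846
oats: (50/128) × (21/50) × (32/50) = 0.105
P(wheat | x) = 0.153846 / 0.258846 ≈ 0.594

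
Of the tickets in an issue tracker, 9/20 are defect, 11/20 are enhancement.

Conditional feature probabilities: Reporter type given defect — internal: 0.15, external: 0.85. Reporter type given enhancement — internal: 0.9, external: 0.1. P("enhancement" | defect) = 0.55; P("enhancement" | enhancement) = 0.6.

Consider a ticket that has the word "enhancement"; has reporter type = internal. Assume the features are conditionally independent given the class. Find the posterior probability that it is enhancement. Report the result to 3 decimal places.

0.889

defect: 0.45 × 0.15 × 0.55 = 0.037125
enhancement: 0.55 × 0.9 × 0.6 = 0.297
P(enhancement | x) = 0.297 / 0.334125 ≈ 0.889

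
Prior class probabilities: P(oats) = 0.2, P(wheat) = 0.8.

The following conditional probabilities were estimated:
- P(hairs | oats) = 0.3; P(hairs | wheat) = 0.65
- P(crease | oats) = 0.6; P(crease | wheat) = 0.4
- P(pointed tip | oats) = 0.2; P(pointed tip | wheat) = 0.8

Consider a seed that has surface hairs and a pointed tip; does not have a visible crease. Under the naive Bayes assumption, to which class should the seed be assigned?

oats: 0.2 × 0.3 × (1−0.6) × 0.2 = 0.0048
wheat: 0.8 × 0.65 × (1−0.4) × 0.8 = 0.2496
Highest score → wheat.

wheat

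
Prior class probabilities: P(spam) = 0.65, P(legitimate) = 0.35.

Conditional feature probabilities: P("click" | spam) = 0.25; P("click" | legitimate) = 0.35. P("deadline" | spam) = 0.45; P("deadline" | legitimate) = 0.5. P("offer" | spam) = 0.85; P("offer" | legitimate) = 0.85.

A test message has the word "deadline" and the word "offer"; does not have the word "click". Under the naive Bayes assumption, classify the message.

spam: 0.65 × (1−0.25) × 0.45 × 0.85 = 0.18646875
legitimate: 0.35 × (1−0.35) × 0.5 × 0.85 = 0.0966875
Highest score → spam.

spam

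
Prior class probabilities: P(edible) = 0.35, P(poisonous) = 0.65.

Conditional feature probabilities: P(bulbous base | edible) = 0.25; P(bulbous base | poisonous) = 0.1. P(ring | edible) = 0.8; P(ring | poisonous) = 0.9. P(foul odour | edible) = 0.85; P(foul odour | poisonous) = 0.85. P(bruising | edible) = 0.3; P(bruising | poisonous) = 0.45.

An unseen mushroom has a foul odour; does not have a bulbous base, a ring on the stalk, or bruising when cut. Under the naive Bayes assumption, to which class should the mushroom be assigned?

edible

edible: 0.35 × (1−0.25) × (1−0.8) × 0.85 × (1−0.3) = 0.0312375
poisonous: 0.65 × (1−0.1) × (1−0.9) × 0.85 × (1−0.45) = 0.02734875
Highest score → edible.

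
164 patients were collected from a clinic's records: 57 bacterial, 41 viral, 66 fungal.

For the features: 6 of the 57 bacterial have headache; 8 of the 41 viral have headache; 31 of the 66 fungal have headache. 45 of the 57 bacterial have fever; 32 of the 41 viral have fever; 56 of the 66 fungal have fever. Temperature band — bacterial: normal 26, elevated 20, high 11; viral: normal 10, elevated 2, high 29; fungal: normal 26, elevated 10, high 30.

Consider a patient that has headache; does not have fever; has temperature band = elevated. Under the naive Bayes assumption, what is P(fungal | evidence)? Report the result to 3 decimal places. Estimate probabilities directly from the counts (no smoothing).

bacterial: (57/164) × (6/57) × (12/57) × (20/57) ≈ 0.00270252
viral: (41/164) × (8/41) × (9/41) × (2/41) ≈ 0.000522337
fungal: (66/164) × (31/66) × (10/66) × (10/66) ≈ 0.0043394
P(fungal | x) = 0.0043394 / 0.007564257 ≈ 0.574

0.574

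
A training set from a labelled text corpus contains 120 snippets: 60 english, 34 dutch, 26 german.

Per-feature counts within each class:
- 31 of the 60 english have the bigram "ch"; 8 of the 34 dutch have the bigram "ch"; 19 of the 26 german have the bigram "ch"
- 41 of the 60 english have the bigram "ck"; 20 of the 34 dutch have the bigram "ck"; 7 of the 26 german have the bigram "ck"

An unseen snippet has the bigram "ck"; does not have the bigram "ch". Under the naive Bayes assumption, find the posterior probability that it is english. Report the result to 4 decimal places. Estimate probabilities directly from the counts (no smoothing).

0.5357

english: (60/120) × (29/60) × (41/60) ≈ 0.165139
dutch: (34/120) × (26/34) × (20/34) ≈ 0.127451
german: (26/120) × (7/26) × (7/26) ≈ 0.0157051
P(english | x) = 0.165139 / 0.3082951 ≈ 0.5357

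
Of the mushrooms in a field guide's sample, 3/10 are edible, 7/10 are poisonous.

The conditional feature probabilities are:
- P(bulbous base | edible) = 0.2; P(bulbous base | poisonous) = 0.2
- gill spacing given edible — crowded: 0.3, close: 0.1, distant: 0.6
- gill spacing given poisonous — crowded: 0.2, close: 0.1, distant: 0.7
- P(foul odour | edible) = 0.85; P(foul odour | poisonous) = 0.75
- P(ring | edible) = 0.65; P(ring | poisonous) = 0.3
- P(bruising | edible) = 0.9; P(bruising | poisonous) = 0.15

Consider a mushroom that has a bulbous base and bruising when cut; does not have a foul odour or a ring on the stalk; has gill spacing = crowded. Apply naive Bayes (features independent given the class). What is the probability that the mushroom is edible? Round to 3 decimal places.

0.536

edible: 0.3 × 0.2 × 0.3 × (1−0.85) × (1−0.65) × 0.9 = 0.0008505
poisonous: 0.7 × 0.2 × 0.2 × (1−0.75) × (1−0.3) × 0.15 = 0.000735
P(edible | x) = 0.0008505 / 0.0015855 ≈ 0.536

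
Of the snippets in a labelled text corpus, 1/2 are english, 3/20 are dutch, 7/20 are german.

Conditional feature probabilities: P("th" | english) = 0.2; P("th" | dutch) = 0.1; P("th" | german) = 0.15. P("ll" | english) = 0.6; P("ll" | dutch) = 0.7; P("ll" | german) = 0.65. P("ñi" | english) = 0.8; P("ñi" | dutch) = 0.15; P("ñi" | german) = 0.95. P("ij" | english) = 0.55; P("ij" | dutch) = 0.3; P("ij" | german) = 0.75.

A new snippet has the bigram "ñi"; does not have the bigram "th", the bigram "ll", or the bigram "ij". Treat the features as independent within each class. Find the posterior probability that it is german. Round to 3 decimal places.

0.286

english: 0.5 × (1−0.2) × (1−0.6) × 0.8 × (1−0.55) = 0.0576
dutch: 0.15 × (1−0.1) × (1−0.7) × 0.15 × (1−0.3) = 0.0042525
german: 0.35 × (1−0.15) × (1−0.65) × 0.95 × (1−0.75) = 0.0247296875
P(german | x) = 0.0247296875 / 0.0865821875 ≈ 0.286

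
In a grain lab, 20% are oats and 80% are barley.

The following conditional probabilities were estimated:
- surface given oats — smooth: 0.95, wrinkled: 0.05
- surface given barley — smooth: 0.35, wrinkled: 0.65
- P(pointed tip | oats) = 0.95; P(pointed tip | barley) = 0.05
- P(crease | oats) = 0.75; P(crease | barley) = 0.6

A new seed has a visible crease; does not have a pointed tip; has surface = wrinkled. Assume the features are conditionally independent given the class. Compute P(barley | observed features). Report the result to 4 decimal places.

oats: 0.2 × 0.05 × (1−0.95) × 0.75 = 0.000375
barley: 0.8 × 0.65 × (1−0.05) × 0.6 = 0.2964
P(barley | x) = 0.2964 / 0.296775 ≈ 0.9987

0.9987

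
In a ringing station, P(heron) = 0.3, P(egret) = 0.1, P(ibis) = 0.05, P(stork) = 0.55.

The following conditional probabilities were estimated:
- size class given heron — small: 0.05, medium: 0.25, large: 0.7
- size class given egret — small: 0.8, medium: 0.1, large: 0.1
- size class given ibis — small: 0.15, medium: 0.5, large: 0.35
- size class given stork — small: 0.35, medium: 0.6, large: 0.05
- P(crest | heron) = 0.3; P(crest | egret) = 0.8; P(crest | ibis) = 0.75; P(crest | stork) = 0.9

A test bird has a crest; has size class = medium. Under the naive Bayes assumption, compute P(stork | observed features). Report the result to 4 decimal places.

heron: 0.3 × 0.25 × 0.3 = 0.0225
egret: 0.1 × 0.1 × 0.8 = 0.008
ibis: 0.05 × 0.5 × 0.75 = 0.01875
stork: 0.55 × 0.6 × 0.9 = 0.297
P(stork | x) = 0.297 / 0.34625 ≈ 0.8578

0.8578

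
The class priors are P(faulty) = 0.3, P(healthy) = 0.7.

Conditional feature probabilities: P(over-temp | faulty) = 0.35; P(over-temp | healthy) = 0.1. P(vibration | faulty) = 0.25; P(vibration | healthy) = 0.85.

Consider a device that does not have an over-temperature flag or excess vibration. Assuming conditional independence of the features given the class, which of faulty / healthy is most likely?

faulty

faulty: 0.3 × (1−0.35) × (1−0.25) = 0.14625
healthy: 0.7 × (1−0.1) × (1−0.85) = 0.0945
Highest score → faulty.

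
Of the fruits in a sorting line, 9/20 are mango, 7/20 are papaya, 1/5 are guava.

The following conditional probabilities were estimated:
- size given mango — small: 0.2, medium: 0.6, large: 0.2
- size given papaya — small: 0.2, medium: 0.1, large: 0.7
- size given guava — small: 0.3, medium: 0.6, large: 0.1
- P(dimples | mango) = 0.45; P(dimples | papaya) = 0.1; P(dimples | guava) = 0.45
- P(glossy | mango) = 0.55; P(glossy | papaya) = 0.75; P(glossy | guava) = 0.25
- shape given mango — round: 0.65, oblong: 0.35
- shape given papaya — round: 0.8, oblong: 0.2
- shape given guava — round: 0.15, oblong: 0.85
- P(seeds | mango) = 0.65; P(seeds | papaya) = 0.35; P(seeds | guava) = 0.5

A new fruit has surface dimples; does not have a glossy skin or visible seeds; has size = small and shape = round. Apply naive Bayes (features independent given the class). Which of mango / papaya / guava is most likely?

mango

mango: 0.45 × 0.2 × 0.45 × (1−0.55) × 0.65 × (1−0.65) = 0.0041461875
papaya: 0.35 × 0.2 × 0.1 × (1−0.75) × 0.8 × (1−0.35) = 0.00091
guava: 0.2 × 0.3 × 0.45 × (1−0.25) × 0.15 × (1−0.5) = 0.00151875
Highest score → mango.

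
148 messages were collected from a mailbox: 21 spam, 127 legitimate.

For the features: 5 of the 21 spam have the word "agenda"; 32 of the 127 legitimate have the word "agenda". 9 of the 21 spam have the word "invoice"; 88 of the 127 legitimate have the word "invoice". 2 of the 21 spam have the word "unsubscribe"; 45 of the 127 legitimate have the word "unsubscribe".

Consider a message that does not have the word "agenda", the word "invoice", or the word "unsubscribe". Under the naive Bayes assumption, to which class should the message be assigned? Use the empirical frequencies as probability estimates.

spam: (21/148) × (16/21) × (12/21) × (19/21) ≈ 0.0558926
legitimate: (127/148) × (95/127) × (39/127) × (82/127) ≈ 0.127272
Highest score → legitimate.

legitimate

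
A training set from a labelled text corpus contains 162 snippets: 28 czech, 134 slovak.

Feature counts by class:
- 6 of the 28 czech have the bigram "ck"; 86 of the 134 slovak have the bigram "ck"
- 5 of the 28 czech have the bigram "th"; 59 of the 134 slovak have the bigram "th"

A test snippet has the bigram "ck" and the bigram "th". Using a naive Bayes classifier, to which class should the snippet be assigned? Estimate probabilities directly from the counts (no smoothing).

czech: (28/162) × (6/28) × (5/28) ≈ 0.00661376
slovak: (134/162) × (86/134) × (59/134) ≈ 0.233739
Highest score → slovak.

slovak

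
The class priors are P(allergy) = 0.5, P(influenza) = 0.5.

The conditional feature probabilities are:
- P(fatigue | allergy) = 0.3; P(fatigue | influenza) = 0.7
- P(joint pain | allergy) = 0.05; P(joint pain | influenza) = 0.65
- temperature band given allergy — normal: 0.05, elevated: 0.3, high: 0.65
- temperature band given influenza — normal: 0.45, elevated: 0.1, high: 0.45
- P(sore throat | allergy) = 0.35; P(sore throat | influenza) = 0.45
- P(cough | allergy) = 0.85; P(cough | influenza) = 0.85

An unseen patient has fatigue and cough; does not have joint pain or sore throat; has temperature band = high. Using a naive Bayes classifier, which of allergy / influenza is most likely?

allergy

allergy: 0.5 × 0.3 × (1−0.05) × 0.65 × (1−0.35) × 0.85 = 0.0511753125
influenza: 0.5 × 0.7 × (1−0.65) × 0.45 × (1−0.45) × 0.85 = 0.0257709375
Highest score → allergy.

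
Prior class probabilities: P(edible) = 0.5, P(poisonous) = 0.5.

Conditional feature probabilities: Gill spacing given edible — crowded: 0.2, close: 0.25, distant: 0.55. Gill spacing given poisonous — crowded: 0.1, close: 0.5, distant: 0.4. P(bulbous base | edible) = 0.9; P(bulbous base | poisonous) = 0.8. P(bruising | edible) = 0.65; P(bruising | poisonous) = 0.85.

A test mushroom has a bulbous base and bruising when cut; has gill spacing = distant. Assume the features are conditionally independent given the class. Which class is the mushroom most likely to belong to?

edible: 0.5 × 0.55 × 0.9 × 0.65 = 0.160875
poisonous: 0.5 × 0.4 × 0.8 × 0.85 = 0.136
Highest score → edible.

edible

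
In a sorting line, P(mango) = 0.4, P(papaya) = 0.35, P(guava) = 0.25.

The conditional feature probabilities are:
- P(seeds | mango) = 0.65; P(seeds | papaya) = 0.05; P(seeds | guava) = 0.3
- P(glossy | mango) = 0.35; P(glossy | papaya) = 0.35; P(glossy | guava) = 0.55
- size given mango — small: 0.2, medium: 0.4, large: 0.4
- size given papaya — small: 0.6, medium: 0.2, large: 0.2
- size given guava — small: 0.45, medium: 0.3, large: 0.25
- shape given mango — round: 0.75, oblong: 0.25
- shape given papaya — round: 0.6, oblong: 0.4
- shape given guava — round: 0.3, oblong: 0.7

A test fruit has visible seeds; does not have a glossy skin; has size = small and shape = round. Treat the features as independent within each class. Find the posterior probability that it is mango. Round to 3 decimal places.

mango: 0.4 × 0.65 × (1−0.35) × 0.2 × 0.75 = 0.02535
papaya: 0.35 × 0.05 × (1−0.35) × 0.6 × 0.6 = 0.004095
guava: 0.25 × 0.3 × (1−0.55) × 0.45 × 0.3 = 0.00455625
P(mango | x) = 0.02535 / 0.03400125 ≈ 0.746

0.746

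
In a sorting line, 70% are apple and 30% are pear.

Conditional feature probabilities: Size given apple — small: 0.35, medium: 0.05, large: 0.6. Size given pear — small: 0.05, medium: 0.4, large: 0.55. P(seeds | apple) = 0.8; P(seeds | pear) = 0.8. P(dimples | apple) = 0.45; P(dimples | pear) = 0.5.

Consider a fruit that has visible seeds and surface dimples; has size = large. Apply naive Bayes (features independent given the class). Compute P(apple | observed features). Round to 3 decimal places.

0.696

apple: 0.7 × 0.6 × 0.8 × 0.45 = 0.1512
pear: 0.3 × 0.55 × 0.8 × 0.5 = 0.066
P(apple | x) = 0.1512 / 0.2172 ≈ 0.696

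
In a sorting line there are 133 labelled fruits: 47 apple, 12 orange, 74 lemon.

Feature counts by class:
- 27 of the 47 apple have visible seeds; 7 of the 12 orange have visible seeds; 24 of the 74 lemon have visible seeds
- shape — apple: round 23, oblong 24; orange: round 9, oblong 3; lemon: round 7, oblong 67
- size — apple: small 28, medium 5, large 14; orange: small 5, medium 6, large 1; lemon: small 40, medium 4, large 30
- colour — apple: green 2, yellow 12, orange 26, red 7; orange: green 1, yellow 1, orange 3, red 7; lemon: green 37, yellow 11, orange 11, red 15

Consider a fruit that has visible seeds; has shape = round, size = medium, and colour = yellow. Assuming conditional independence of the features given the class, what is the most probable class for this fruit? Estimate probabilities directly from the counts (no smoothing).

apple

apple: (47/133) × (27/47) × (23/47) × (5/47) × (12/47) ≈ 0.00269835
orange: (12/133) × (7/12) × (9/12) × (6/12) × (1/12) ≈ 0.00164474
lemon: (74/133) × (24/74) × (7/74) × (4/74) × (11/74) ≈ 0.000137156
Highest score → apple.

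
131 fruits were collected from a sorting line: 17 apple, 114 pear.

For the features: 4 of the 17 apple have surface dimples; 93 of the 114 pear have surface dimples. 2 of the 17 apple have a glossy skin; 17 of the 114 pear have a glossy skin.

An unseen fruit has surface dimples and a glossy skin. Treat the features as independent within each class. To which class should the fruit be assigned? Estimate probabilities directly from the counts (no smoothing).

pear

apple: (17/131) × (4/17) × (2/17) ≈ 0.00359228
pear: (114/131) × (93/114) × (17/114) ≈ 0.105866
Highest score → pear.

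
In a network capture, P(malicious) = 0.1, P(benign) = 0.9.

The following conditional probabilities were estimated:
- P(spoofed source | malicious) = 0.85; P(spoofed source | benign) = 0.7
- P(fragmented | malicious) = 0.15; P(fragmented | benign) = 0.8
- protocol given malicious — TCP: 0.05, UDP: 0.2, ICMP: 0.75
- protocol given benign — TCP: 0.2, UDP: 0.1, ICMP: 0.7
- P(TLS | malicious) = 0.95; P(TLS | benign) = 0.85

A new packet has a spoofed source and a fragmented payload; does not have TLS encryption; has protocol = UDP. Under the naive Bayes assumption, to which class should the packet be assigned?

benign

malicious: 0.1 × 0.85 × 0.15 × 0.2 × (1−0.95) = 0.0001275
benign: 0.9 × 0.7 × 0.8 × 0.1 × (1−0.85) = 0.00756
Highest score → benign.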